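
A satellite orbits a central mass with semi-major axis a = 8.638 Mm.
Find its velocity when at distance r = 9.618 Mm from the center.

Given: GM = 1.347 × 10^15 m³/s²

Convert to SI: a = 8.638 Mm = 8.638e+06 m; r = 9.618 Mm = 9.618e+06 m.
Vis-viva: v = √(GM · (2/r − 1/a)).
2/r − 1/a = 2/9.618e+06 − 1/8.638e+06 = 9.21759e-08 m⁻¹.
v = √(1.347e+15 · 9.21759e-08) m/s ≈ 1.114e+04 m/s = 11.14 km/s.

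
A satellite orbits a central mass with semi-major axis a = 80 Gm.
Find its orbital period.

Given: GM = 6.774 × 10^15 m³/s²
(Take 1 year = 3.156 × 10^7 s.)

Convert to SI: a = 80 Gm = 8e+10 m.
Kepler's third law: T = 2π √(a³ / GM).
Substituting a = 8e+10 m and GM = 6.774e+15 m³/s²:
T = 2π √((8e+10)³ / 6.774e+15) s
T ≈ 1.727e+09 s = 54.73 years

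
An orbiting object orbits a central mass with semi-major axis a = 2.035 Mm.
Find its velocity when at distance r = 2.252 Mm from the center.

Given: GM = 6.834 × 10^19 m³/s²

Convert to SI: a = 2.035 Mm = 2.035e+06 m; r = 2.252 Mm = 2.252e+06 m.
Vis-viva: v = √(GM · (2/r − 1/a)).
2/r − 1/a = 2/2.252e+06 − 1/2.035e+06 = 3.96699e-07 m⁻¹.
v = √(6.834e+19 · 3.96699e-07) m/s ≈ 5.207e+06 m/s = 5207 km/s.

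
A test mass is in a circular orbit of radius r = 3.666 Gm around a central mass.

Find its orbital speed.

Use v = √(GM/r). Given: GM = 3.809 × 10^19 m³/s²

Convert to SI: r = 3.666 Gm = 3.666e+09 m.
For a circular orbit, gravity supplies the centripetal force, so v = √(GM / r).
v = √(3.809e+19 / 3.666e+09) m/s ≈ 1.019e+05 m/s = 101.9 km/s.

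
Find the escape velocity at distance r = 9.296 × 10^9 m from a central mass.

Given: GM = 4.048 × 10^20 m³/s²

Escape velocity comes from setting total energy to zero: ½v² − GM/r = 0 ⇒ v_esc = √(2GM / r).
v_esc = √(2 · 4.048e+20 / 9.296e+09) m/s ≈ 2.951e+05 m/s = 295.1 km/s.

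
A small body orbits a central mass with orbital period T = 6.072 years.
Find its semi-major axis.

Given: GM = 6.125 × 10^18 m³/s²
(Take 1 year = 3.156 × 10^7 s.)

Convert to SI: T = 6.072 years = 1.91632e+08 s.
Invert Kepler's third law: a = (GM · T² / (4π²))^(1/3).
Substituting T = 1.91632e+08 s and GM = 6.125e+18 m³/s²:
a = (6.125e+18 · (1.91632e+08)² / (4π²))^(1/3) m
a ≈ 1.786e+11 m = 178.6 Gm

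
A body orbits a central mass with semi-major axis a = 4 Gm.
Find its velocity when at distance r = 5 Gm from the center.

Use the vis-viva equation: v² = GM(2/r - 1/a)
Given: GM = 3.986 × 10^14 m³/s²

Convert to SI: a = 4 Gm = 4e+09 m; r = 5 Gm = 5e+09 m.
Vis-viva: v = √(GM · (2/r − 1/a)).
2/r − 1/a = 2/5e+09 − 1/4e+09 = 1.5e-10 m⁻¹.
v = √(3.986e+14 · 1.5e-10) m/s ≈ 244.5 m/s = 244.5 m/s.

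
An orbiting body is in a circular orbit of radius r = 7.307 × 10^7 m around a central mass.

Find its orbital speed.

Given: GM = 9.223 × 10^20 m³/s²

For a circular orbit, gravity supplies the centripetal force, so v = √(GM / r).
v = √(9.223e+20 / 7.307e+07) m/s ≈ 3.553e+06 m/s = 3553 km/s.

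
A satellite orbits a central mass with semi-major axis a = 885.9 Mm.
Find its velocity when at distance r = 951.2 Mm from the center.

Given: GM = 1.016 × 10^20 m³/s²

Convert to SI: a = 885.9 Mm = 8.859e+08 m; r = 951.2 Mm = 9.512e+08 m.
Vis-viva: v = √(GM · (2/r − 1/a)).
2/r − 1/a = 2/9.512e+08 − 1/8.859e+08 = 9.73812e-10 m⁻¹.
v = √(1.016e+20 · 9.73812e-10) m/s ≈ 3.145e+05 m/s = 314.5 km/s.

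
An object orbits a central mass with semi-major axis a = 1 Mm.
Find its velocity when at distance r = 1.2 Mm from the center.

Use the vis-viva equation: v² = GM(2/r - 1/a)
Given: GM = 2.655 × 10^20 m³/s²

Convert to SI: a = 1 Mm = 1e+06 m; r = 1.2 Mm = 1.2e+06 m.
Vis-viva: v = √(GM · (2/r − 1/a)).
2/r − 1/a = 2/1.2e+06 − 1/1e+06 = 6.66667e-07 m⁻¹.
v = √(2.655e+20 · 6.66667e-07) m/s ≈ 1.33e+07 m/s = 1.33e+04 km/s.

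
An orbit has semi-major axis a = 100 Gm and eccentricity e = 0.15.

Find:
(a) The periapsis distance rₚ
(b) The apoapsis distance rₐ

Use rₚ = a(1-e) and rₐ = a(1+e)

Convert to SI: a = 100 Gm = 1e+11 m.
(a) rₚ = a(1 − e) = 1e+11 · (1 − 0.15) = 1e+11 · 0.85 ≈ 8.5e+10 m = 85 Gm.
(b) rₐ = a(1 + e) = 1e+11 · (1 + 0.15) = 1e+11 · 1.15 ≈ 1.15e+11 m = 115 Gm.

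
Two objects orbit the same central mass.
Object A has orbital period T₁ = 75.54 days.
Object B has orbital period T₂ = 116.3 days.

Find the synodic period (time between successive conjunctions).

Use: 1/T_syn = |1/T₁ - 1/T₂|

Convert to SI: T₁ = 75.54 days = 6.52666e+06 s; T₂ = 116.3 days = 1.00483e+07 s.
T_syn = |T₁ · T₂ / (T₁ − T₂)|.
T_syn = |6.52666e+06 · 1.00483e+07 / (6.52666e+06 − 1.00483e+07)| s ≈ 1.862e+07 s = 215.5 days.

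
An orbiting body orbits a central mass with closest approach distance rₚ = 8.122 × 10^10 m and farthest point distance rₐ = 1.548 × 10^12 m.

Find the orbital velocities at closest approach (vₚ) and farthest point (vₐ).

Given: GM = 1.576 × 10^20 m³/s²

Use the vis-viva equation v² = GM(2/r − 1/a) with a = (rₚ + rₐ)/2 = (8.122e+10 + 1.548e+12)/2 = 8.1461e+11 m.
vₚ = √(GM · (2/rₚ − 1/a)) = √(1.576e+20 · (2/8.122e+10 − 1/8.1461e+11)) m/s ≈ 6.072e+04 m/s = 60.72 km/s.
vₐ = √(GM · (2/rₐ − 1/a)) = √(1.576e+20 · (2/1.548e+12 − 1/8.1461e+11)) m/s ≈ 3186 m/s = 3.186 km/s.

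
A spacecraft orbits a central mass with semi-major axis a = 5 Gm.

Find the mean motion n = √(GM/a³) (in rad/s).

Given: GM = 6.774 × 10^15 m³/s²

Convert to SI: a = 5 Gm = 5e+09 m.
n = √(GM / a³).
n = √(6.774e+15 / (5e+09)³) rad/s ≈ 2.328e-07 rad/s.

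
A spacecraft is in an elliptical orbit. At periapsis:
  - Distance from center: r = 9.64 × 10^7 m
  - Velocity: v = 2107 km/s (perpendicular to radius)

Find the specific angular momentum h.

Convert to SI: v = 2107 km/s = 2.107e+06 m/s.
With v perpendicular to r, h = r · v.
h = 9.64e+07 · 2.107e+06 m²/s ≈ 2.031e+14 m²/s.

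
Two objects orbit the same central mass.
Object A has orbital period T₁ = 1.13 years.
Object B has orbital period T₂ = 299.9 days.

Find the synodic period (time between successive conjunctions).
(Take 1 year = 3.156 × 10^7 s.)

Convert to SI: T₁ = 1.13 years = 3.56628e+07 s; T₂ = 299.9 days = 2.59114e+07 s.
T_syn = |T₁ · T₂ / (T₁ − T₂)|.
T_syn = |3.56628e+07 · 2.59114e+07 / (3.56628e+07 − 2.59114e+07)| s ≈ 9.476e+07 s = 3.003 years.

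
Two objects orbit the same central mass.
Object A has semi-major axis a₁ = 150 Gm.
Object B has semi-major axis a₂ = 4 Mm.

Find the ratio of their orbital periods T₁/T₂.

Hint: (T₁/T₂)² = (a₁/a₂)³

Convert to SI: a₁ = 150 Gm = 1.5e+11 m; a₂ = 4 Mm = 4e+06 m.
From Kepler's third law, (T₁/T₂)² = (a₁/a₂)³, so T₁/T₂ = (a₁/a₂)^(3/2).
a₁/a₂ = 1.5e+11 / 4e+06 = 37500.
T₁/T₂ = (37500)^(3/2) ≈ 7.262e+06.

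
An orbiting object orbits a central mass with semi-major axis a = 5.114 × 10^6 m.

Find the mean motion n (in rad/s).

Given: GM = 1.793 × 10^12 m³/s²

n = √(GM / a³).
n = √(1.793e+12 / (5.114e+06)³) rad/s ≈ 0.0001158 rad/s.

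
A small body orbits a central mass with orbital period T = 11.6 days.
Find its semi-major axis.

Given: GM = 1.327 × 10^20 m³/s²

Convert to SI: T = 11.6 days = 1.00224e+06 s.
Invert Kepler's third law: a = (GM · T² / (4π²))^(1/3).
Substituting T = 1.00224e+06 s and GM = 1.327e+20 m³/s²:
a = (1.327e+20 · (1.00224e+06)² / (4π²))^(1/3) m
a ≈ 1.5e+10 m = 15 Gm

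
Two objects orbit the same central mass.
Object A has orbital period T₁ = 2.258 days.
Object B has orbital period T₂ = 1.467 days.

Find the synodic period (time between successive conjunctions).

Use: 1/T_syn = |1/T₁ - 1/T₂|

Convert to SI: T₁ = 2.258 days = 195091 s; T₂ = 1.467 days = 126749 s.
T_syn = |T₁ · T₂ / (T₁ − T₂)|.
T_syn = |195091 · 126749 / (195091 − 126749)| s ≈ 3.618e+05 s = 4.188 days.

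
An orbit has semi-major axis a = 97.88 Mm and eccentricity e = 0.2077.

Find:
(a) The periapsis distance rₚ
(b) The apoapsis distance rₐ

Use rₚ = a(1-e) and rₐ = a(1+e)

Convert to SI: a = 97.88 Mm = 9.788e+07 m.
(a) rₚ = a(1 − e) = 9.788e+07 · (1 − 0.2077) = 9.788e+07 · 0.7923 ≈ 7.755e+07 m = 77.55 Mm.
(b) rₐ = a(1 + e) = 9.788e+07 · (1 + 0.2077) = 9.788e+07 · 1.2077 ≈ 1.182e+08 m = 118.2 Mm.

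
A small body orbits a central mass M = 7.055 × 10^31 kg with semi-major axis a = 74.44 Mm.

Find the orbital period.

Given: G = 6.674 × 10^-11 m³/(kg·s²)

Convert to SI: a = 74.44 Mm = 7.444e+07 m.
GM = G · M = 6.674e-11 · 7.055e+31 = 4.70851e+21 m³/s².
Kepler's third law: T = 2π √(a³ / GM).
Substituting a = 7.444e+07 m and GM = 4.70851e+21 m³/s²:
T = 2π √((7.444e+07)³ / 4.70851e+21) s
T ≈ 58.81 s = 58.81 seconds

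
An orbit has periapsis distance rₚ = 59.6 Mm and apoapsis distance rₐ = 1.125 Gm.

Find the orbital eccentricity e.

Convert to SI: rₚ = 59.6 Mm = 5.96e+07 m; rₐ = 1.125 Gm = 1.125e+09 m.
e = (rₐ − rₚ) / (rₐ + rₚ).
e = (1.125e+09 − 5.96e+07) / (1.125e+09 + 5.96e+07) = 1.0654e+09 / 1.1846e+09 ≈ 0.8994.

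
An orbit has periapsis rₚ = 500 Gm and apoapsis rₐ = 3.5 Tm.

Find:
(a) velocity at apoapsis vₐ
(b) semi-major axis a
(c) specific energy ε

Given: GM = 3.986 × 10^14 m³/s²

Convert to SI: rₚ = 500 Gm = 5e+11 m; rₐ = 3.5 Tm = 3.5e+12 m.
(a) With a = (rₚ + rₐ)/2 = 2e+12 m, vₐ = √(GM (2/rₐ − 1/a)) = √(3.986e+14 · (2/3.5e+12 − 1/2e+12)) m/s ≈ 5.336 m/s
(b) a = (rₚ + rₐ)/2 = (5e+11 + 3.5e+12)/2 ≈ 2e+12 m
(c) With a = (rₚ + rₐ)/2 = 2e+12 m, ε = −GM/(2a) = −3.986e+14/(2 · 2e+12) J/kg ≈ -99.65 J/kg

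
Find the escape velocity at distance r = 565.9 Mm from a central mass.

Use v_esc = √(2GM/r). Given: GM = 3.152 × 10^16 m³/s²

Convert to SI: r = 565.9 Mm = 5.659e+08 m.
Escape velocity comes from setting total energy to zero: ½v² − GM/r = 0 ⇒ v_esc = √(2GM / r).
v_esc = √(2 · 3.152e+16 / 5.659e+08) m/s ≈ 1.055e+04 m/s = 10.55 km/s.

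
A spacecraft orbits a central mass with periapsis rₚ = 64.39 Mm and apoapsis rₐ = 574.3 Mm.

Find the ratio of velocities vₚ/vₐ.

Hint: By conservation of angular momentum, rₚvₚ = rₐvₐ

Convert to SI: rₚ = 64.39 Mm = 6.439e+07 m; rₐ = 574.3 Mm = 5.743e+08 m.
Conservation of angular momentum gives rₚvₚ = rₐvₐ, so vₚ/vₐ = rₐ/rₚ.
vₚ/vₐ = 5.743e+08 / 6.439e+07 ≈ 8.919.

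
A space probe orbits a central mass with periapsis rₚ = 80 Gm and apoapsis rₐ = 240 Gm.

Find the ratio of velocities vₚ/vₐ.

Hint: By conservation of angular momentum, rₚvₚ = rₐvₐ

Convert to SI: rₚ = 80 Gm = 8e+10 m; rₐ = 240 Gm = 2.4e+11 m.
Conservation of angular momentum gives rₚvₚ = rₐvₐ, so vₚ/vₐ = rₐ/rₚ.
vₚ/vₐ = 2.4e+11 / 8e+10 ≈ 3.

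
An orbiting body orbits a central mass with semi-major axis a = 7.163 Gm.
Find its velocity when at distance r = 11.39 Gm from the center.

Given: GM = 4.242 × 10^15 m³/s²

Convert to SI: a = 7.163 Gm = 7.163e+09 m; r = 11.39 Gm = 1.139e+10 m.
Vis-viva: v = √(GM · (2/r − 1/a)).
2/r − 1/a = 2/1.139e+10 − 1/7.163e+09 = 3.59863e-11 m⁻¹.
v = √(4.242e+15 · 3.59863e-11) m/s ≈ 390.7 m/s = 390.7 m/s.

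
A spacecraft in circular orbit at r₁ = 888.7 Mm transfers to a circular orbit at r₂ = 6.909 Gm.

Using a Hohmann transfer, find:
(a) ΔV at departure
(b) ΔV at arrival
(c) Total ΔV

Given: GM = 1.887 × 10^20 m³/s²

Convert to SI: r₁ = 888.7 Mm = 8.887e+08 m; r₂ = 6.909 Gm = 6.909e+09 m.
Transfer semi-major axis: a_t = (r₁ + r₂)/2 = (8.887e+08 + 6.909e+09)/2 = 3.89885e+09 m.
Circular speeds: v₁ = √(GM/r₁) = 460796 m/s, v₂ = √(GM/r₂) = 165264 m/s.
Transfer speeds (vis-viva v² = GM(2/r − 1/a_t)): v₁ᵗ = 613406 m/s, v₂ᵗ = 78901.9 m/s.
(a) ΔV₁ = |v₁ᵗ − v₁| ≈ 1.526e+05 m/s = 152.6 km/s.
(b) ΔV₂ = |v₂ − v₂ᵗ| ≈ 8.636e+04 m/s = 86.36 km/s.
(c) ΔV_total = ΔV₁ + ΔV₂ ≈ 2.39e+05 m/s = 239 km/s.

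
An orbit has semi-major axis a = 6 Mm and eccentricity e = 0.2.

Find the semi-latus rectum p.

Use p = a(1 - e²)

Convert to SI: a = 6 Mm = 6e+06 m.
p = a (1 − e²).
p = 6e+06 · (1 − (0.2)²) = 6e+06 · 0.96 ≈ 5.76e+06 m = 5.76 Mm.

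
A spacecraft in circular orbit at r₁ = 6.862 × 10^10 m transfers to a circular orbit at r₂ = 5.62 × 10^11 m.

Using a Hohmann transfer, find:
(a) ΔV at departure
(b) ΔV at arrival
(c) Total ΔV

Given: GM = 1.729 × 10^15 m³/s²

Transfer semi-major axis: a_t = (r₁ + r₂)/2 = (6.862e+10 + 5.62e+11)/2 = 3.1531e+11 m.
Circular speeds: v₁ = √(GM/r₁) = 158.735 m/s, v₂ = √(GM/r₂) = 55.4663 m/s.
Transfer speeds (vis-viva v² = GM(2/r − 1/a_t)): v₁ᵗ = 211.92 m/s, v₂ᵗ = 25.8753 m/s.
(a) ΔV₁ = |v₁ᵗ − v₁| ≈ 53.18 m/s = 53.18 m/s.
(b) ΔV₂ = |v₂ − v₂ᵗ| ≈ 29.59 m/s = 29.59 m/s.
(c) ΔV_total = ΔV₁ + ΔV₂ ≈ 82.78 m/s = 82.78 m/s.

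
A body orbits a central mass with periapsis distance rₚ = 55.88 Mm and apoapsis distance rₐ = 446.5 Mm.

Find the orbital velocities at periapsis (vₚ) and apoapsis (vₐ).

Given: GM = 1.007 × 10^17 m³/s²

Convert to SI: rₚ = 55.88 Mm = 5.588e+07 m; rₐ = 446.5 Mm = 4.465e+08 m.
Use the vis-viva equation v² = GM(2/r − 1/a) with a = (rₚ + rₐ)/2 = (5.588e+07 + 4.465e+08)/2 = 2.5119e+08 m.
vₚ = √(GM · (2/rₚ − 1/a)) = √(1.007e+17 · (2/5.588e+07 − 1/2.5119e+08)) m/s ≈ 5.66e+04 m/s = 56.6 km/s.
vₐ = √(GM · (2/rₐ − 1/a)) = √(1.007e+17 · (2/4.465e+08 − 1/2.5119e+08)) m/s ≈ 7083 m/s = 7.083 km/s.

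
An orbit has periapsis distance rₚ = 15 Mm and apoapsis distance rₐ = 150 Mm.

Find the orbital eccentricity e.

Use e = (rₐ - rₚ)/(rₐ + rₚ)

Convert to SI: rₚ = 15 Mm = 1.5e+07 m; rₐ = 150 Mm = 1.5e+08 m.
e = (rₐ − rₚ) / (rₐ + rₚ).
e = (1.5e+08 − 1.5e+07) / (1.5e+08 + 1.5e+07) = 1.35e+08 / 1.65e+08 ≈ 0.8182.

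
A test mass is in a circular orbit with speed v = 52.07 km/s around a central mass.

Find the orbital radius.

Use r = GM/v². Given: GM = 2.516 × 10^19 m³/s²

Convert to SI: v = 52.07 km/s = 52070 m/s.
For a circular orbit, v² = GM / r, so r = GM / v².
r = 2.516e+19 / (52070)² m ≈ 9.28e+09 m = 9.28 Gm.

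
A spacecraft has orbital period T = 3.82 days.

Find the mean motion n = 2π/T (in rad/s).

Convert to SI: T = 3.82 days = 330048 s.
n = 2π / T.
n = 2π / 330048 s ≈ 1.904e-05 rad/s.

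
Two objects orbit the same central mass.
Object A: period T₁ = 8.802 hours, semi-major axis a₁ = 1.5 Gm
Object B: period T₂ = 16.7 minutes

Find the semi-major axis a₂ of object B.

Convert to SI: T₁ = 8.802 hours = 31687.2 s; a₁ = 1.5 Gm = 1.5e+09 m; T₂ = 16.7 minutes = 1002 s.
Kepler's third law: (T₁/T₂)² = (a₁/a₂)³ ⇒ a₂ = a₁ · (T₂/T₁)^(2/3).
T₂/T₁ = 1002 / 31687.2 = 0.0316216.
a₂ = 1.5e+09 · (0.0316216)^(2/3) m ≈ 1.5e+08 m = 150 Mm.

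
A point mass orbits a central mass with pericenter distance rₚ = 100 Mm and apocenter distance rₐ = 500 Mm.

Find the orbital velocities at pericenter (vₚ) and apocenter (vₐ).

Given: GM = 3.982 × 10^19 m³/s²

Convert to SI: rₚ = 100 Mm = 1e+08 m; rₐ = 500 Mm = 5e+08 m.
Use the vis-viva equation v² = GM(2/r − 1/a) with a = (rₚ + rₐ)/2 = (1e+08 + 5e+08)/2 = 3e+08 m.
vₚ = √(GM · (2/rₚ − 1/a)) = √(3.982e+19 · (2/1e+08 − 1/3e+08)) m/s ≈ 8.147e+05 m/s = 814.7 km/s.
vₐ = √(GM · (2/rₐ − 1/a)) = √(3.982e+19 · (2/5e+08 − 1/3e+08)) m/s ≈ 1.629e+05 m/s = 162.9 km/s.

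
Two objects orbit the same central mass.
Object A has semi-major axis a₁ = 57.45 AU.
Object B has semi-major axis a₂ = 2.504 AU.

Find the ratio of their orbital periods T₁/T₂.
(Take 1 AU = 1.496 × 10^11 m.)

Convert to SI: a₁ = 57.45 AU = 8.59452e+12 m; a₂ = 2.504 AU = 3.74598e+11 m.
From Kepler's third law, (T₁/T₂)² = (a₁/a₂)³, so T₁/T₂ = (a₁/a₂)^(3/2).
a₁/a₂ = 8.59452e+12 / 3.74598e+11 = 22.9433.
T₁/T₂ = (22.9433)^(3/2) ≈ 109.9.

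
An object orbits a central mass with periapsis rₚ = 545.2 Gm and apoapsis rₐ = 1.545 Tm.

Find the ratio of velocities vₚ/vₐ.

Convert to SI: rₚ = 545.2 Gm = 5.452e+11 m; rₐ = 1.545 Tm = 1.545e+12 m.
Conservation of angular momentum gives rₚvₚ = rₐvₐ, so vₚ/vₐ = rₐ/rₚ.
vₚ/vₐ = 1.545e+12 / 5.452e+11 ≈ 2.834.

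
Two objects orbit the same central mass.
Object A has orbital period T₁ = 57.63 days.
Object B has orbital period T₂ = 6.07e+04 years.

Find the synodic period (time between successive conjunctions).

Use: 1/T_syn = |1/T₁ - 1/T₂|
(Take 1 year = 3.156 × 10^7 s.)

Convert to SI: T₁ = 57.63 days = 4.97923e+06 s; T₂ = 6.07e+04 years = 1.91569e+12 s.
T_syn = |T₁ · T₂ / (T₁ − T₂)|.
T_syn = |4.97923e+06 · 1.91569e+12 / (4.97923e+06 − 1.91569e+12)| s ≈ 4.979e+06 s = 57.63 days.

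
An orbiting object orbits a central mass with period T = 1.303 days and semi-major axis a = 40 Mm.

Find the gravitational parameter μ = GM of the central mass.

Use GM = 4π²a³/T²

Convert to SI: T = 1.303 days = 112579 s; a = 40 Mm = 4e+07 m.
GM = 4π² · a³ / T².
GM = 4π² · (4e+07)³ / (112579)² m³/s² ≈ 1.994e+14 m³/s² = 1.994 × 10^14 m³/s².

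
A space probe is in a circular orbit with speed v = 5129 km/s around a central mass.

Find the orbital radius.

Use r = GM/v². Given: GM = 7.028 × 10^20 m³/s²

Convert to SI: v = 5129 km/s = 5.129e+06 m/s.
For a circular orbit, v² = GM / r, so r = GM / v².
r = 7.028e+20 / (5.129e+06)² m ≈ 2.672e+07 m = 2.672 × 10^7 m.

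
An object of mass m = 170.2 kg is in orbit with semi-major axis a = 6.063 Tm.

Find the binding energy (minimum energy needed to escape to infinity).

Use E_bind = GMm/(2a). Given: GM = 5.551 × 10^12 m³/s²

Convert to SI: a = 6.063 Tm = 6.063e+12 m.
Total orbital energy is E = −GMm/(2a); binding energy is E_bind = −E = GMm/(2a).
E_bind = 5.551e+12 · 170.2 / (2 · 6.063e+12) J ≈ 77.91 J = 77.91 J.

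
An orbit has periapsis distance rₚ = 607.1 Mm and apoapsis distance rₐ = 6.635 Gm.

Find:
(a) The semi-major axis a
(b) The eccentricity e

Convert to SI: rₚ = 607.1 Mm = 6.071e+08 m; rₐ = 6.635 Gm = 6.635e+09 m.
(a) a = (rₚ + rₐ) / 2 = (6.071e+08 + 6.635e+09) / 2 ≈ 3.621e+09 m = 3.621 Gm.
(b) e = (rₐ − rₚ) / (rₐ + rₚ) = (6.635e+09 − 6.071e+08) / (6.635e+09 + 6.071e+08) ≈ 0.8323.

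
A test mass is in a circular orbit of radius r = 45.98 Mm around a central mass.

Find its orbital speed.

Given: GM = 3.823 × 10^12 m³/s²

Convert to SI: r = 45.98 Mm = 4.598e+07 m.
For a circular orbit, gravity supplies the centripetal force, so v = √(GM / r).
v = √(3.823e+12 / 4.598e+07) m/s ≈ 288.3 m/s = 288.3 m/s.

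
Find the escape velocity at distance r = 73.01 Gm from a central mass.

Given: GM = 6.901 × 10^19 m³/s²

Convert to SI: r = 73.01 Gm = 7.301e+10 m.
Escape velocity comes from setting total energy to zero: ½v² − GM/r = 0 ⇒ v_esc = √(2GM / r).
v_esc = √(2 · 6.901e+19 / 7.301e+10) m/s ≈ 4.348e+04 m/s = 43.48 km/s.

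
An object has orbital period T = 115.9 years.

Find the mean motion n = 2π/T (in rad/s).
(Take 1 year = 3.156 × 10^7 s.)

Convert to SI: T = 115.9 years = 3.6578e+09 s.
n = 2π / T.
n = 2π / 3.6578e+09 s ≈ 1.718e-09 rad/s.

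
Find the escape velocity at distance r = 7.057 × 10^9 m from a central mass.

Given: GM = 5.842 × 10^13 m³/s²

Escape velocity comes from setting total energy to zero: ½v² − GM/r = 0 ⇒ v_esc = √(2GM / r).
v_esc = √(2 · 5.842e+13 / 7.057e+09) m/s ≈ 128.7 m/s = 128.7 m/s.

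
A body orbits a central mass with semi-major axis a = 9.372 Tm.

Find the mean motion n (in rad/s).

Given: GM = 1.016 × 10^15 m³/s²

Convert to SI: a = 9.372 Tm = 9.372e+12 m.
n = √(GM / a³).
n = √(1.016e+15 / (9.372e+12)³) rad/s ≈ 1.111e-12 rad/s.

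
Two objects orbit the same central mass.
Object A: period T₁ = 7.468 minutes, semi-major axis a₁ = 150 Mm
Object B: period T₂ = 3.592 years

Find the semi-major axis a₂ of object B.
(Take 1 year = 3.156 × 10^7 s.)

Convert to SI: T₁ = 7.468 minutes = 448.08 s; a₁ = 150 Mm = 1.5e+08 m; T₂ = 3.592 years = 1.13364e+08 s.
Kepler's third law: (T₁/T₂)² = (a₁/a₂)³ ⇒ a₂ = a₁ · (T₂/T₁)^(2/3).
T₂/T₁ = 1.13364e+08 / 448.08 = 252998.
a₂ = 1.5e+08 · (252998)^(2/3) m ≈ 6e+11 m = 600 Gm.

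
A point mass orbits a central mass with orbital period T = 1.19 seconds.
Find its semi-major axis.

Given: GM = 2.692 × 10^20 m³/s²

Invert Kepler's third law: a = (GM · T² / (4π²))^(1/3).
Substituting T = 1.19 s and GM = 2.692e+20 m³/s²:
a = (2.692e+20 · (1.19)² / (4π²))^(1/3) m
a ≈ 2.129e+06 m = 2.129 Mm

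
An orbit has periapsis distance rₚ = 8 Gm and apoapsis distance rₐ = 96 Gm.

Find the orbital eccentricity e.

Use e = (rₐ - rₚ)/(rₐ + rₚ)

Convert to SI: rₚ = 8 Gm = 8e+09 m; rₐ = 96 Gm = 9.6e+10 m.
e = (rₐ − rₚ) / (rₐ + rₚ).
e = (9.6e+10 − 8e+09) / (9.6e+10 + 8e+09) = 8.8e+10 / 1.04e+11 ≈ 0.8462.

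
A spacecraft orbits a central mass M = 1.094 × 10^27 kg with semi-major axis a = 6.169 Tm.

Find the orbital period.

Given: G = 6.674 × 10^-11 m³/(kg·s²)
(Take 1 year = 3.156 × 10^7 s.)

Convert to SI: a = 6.169 Tm = 6.169e+12 m.
GM = G · M = 6.674e-11 · 1.094e+27 = 7.30136e+16 m³/s².
Kepler's third law: T = 2π √(a³ / GM).
Substituting a = 6.169e+12 m and GM = 7.30136e+16 m³/s²:
T = 2π √((6.169e+12)³ / 7.30136e+16) s
T ≈ 3.563e+11 s = 1.129e+04 years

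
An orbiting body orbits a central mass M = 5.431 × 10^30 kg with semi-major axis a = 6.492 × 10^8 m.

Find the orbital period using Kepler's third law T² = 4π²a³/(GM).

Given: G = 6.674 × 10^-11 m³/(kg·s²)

GM = G · M = 6.674e-11 · 5.431e+30 = 3.62465e+20 m³/s².
Kepler's third law: T = 2π √(a³ / GM).
Substituting a = 6.492e+08 m and GM = 3.62465e+20 m³/s²:
T = 2π √((6.492e+08)³ / 3.62465e+20) s
T ≈ 5459 s = 1.516 hours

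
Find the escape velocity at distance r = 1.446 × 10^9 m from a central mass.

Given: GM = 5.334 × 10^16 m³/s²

Escape velocity comes from setting total energy to zero: ½v² − GM/r = 0 ⇒ v_esc = √(2GM / r).
v_esc = √(2 · 5.334e+16 / 1.446e+09) m/s ≈ 8589 m/s = 8.589 km/s.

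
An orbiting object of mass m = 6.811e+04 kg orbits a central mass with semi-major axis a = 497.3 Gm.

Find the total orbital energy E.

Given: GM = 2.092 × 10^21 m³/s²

Convert to SI: a = 497.3 Gm = 4.973e+11 m.
E = −GMm / (2a).
E = −2.092e+21 · 6.811e+04 / (2 · 4.973e+11) J ≈ -1.433e+14 J = -143.3 TJ.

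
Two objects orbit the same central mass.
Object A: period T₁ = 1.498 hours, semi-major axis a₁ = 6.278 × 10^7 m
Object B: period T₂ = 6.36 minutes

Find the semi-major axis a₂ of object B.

Convert to SI: T₁ = 1.498 hours = 5392.8 s; T₂ = 6.36 minutes = 381.6 s.
Kepler's third law: (T₁/T₂)² = (a₁/a₂)³ ⇒ a₂ = a₁ · (T₂/T₁)^(2/3).
T₂/T₁ = 381.6 / 5392.8 = 0.070761.
a₂ = 6.278e+07 · (0.070761)^(2/3) m ≈ 1.074e+07 m = 1.074 × 10^7 m.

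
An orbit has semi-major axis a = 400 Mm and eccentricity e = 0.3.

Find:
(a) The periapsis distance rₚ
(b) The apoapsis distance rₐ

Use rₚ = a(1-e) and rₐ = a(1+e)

Convert to SI: a = 400 Mm = 4e+08 m.
(a) rₚ = a(1 − e) = 4e+08 · (1 − 0.3) = 4e+08 · 0.7 ≈ 2.8e+08 m = 280 Mm.
(b) rₐ = a(1 + e) = 4e+08 · (1 + 0.3) = 4e+08 · 1.3 ≈ 5.2e+08 m = 520 Mm.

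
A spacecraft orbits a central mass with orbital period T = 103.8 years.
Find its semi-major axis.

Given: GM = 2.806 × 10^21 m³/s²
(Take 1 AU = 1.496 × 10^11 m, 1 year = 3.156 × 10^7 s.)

Convert to SI: T = 103.8 years = 3.27593e+09 s.
Invert Kepler's third law: a = (GM · T² / (4π²))^(1/3).
Substituting T = 3.27593e+09 s and GM = 2.806e+21 m³/s²:
a = (2.806e+21 · (3.27593e+09)² / (4π²))^(1/3) m
a ≈ 9.137e+12 m = 61.08 AU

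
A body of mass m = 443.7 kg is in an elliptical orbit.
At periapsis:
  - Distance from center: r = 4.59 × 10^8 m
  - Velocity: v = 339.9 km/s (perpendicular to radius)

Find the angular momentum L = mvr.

Convert to SI: v = 339.9 km/s = 339900 m/s.
Since v is perpendicular to r, L = m · v · r.
L = 443.7 · 339900 · 4.59e+08 kg·m²/s ≈ 6.922e+16 kg·m²/s.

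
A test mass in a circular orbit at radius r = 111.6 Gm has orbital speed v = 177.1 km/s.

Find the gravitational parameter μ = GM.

Convert to SI: r = 111.6 Gm = 1.116e+11 m; v = 177.1 km/s = 177100 m/s.
For a circular orbit v² = GM/r, so GM = v² · r.
GM = (177100)² · 1.116e+11 m³/s² ≈ 3.5e+21 m³/s² = 3.5 × 10^21 m³/s².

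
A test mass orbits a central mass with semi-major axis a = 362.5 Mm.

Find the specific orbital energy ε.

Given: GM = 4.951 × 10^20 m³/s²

Convert to SI: a = 362.5 Mm = 3.625e+08 m.
ε = −GM / (2a).
ε = −4.951e+20 / (2 · 3.625e+08) J/kg ≈ -6.829e+11 J/kg = -682.9 GJ/kg.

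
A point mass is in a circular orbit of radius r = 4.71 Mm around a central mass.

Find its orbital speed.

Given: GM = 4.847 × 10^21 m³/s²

Convert to SI: r = 4.71 Mm = 4.71e+06 m.
For a circular orbit, gravity supplies the centripetal force, so v = √(GM / r).
v = √(4.847e+21 / 4.71e+06) m/s ≈ 3.208e+07 m/s = 3.208e+04 km/s.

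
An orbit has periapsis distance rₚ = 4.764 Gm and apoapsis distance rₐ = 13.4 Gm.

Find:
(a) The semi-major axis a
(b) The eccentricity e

Convert to SI: rₚ = 4.764 Gm = 4.764e+09 m; rₐ = 13.4 Gm = 1.34e+10 m.
(a) a = (rₚ + rₐ) / 2 = (4.764e+09 + 1.34e+10) / 2 ≈ 9.082e+09 m = 9.082 Gm.
(b) e = (rₐ − rₚ) / (rₐ + rₚ) = (1.34e+10 − 4.764e+09) / (1.34e+10 + 4.764e+09) ≈ 0.4754.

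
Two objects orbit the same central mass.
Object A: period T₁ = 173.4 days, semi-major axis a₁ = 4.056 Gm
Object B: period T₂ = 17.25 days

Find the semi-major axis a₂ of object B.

Convert to SI: T₁ = 173.4 days = 1.49818e+07 s; a₁ = 4.056 Gm = 4.056e+09 m; T₂ = 17.25 days = 1.4904e+06 s.
Kepler's third law: (T₁/T₂)² = (a₁/a₂)³ ⇒ a₂ = a₁ · (T₂/T₁)^(2/3).
T₂/T₁ = 1.4904e+06 / 1.49818e+07 = 0.099481.
a₂ = 4.056e+09 · (0.099481)^(2/3) m ≈ 8.708e+08 m = 870.8 Mm.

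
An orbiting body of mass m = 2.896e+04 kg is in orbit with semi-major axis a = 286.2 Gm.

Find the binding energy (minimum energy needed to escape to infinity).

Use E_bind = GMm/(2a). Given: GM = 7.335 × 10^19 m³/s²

Convert to SI: a = 286.2 Gm = 2.862e+11 m.
Total orbital energy is E = −GMm/(2a); binding energy is E_bind = −E = GMm/(2a).
E_bind = 7.335e+19 · 2.896e+04 / (2 · 2.862e+11) J ≈ 3.711e+12 J = 3.711 TJ.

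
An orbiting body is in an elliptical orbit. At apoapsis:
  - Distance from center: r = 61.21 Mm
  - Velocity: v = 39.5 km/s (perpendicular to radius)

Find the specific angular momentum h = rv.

Convert to SI: r = 61.21 Mm = 6.121e+07 m; v = 39.5 km/s = 39500 m/s.
With v perpendicular to r, h = r · v.
h = 6.121e+07 · 39500 m²/s ≈ 2.418e+12 m²/s.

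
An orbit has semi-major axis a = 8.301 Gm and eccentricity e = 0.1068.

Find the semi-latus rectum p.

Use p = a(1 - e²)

Convert to SI: a = 8.301 Gm = 8.301e+09 m.
p = a (1 − e²).
p = 8.301e+09 · (1 − (0.1068)²) = 8.301e+09 · 0.988594 ≈ 8.206e+09 m = 8.206 Gm.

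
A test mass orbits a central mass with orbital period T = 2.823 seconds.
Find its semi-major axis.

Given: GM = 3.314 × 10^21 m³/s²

Invert Kepler's third law: a = (GM · T² / (4π²))^(1/3).
Substituting T = 2.823 s and GM = 3.314e+21 m³/s²:
a = (3.314e+21 · (2.823)² / (4π²))^(1/3) m
a ≈ 8.746e+06 m = 8.746 × 10^6 m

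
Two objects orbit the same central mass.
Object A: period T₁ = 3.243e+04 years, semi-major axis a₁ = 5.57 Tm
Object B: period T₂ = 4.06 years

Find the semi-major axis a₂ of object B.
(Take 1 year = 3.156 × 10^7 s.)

Convert to SI: T₁ = 3.243e+04 years = 1.02349e+12 s; a₁ = 5.57 Tm = 5.57e+12 m; T₂ = 4.06 years = 1.28134e+08 s.
Kepler's third law: (T₁/T₂)² = (a₁/a₂)³ ⇒ a₂ = a₁ · (T₂/T₁)^(2/3).
T₂/T₁ = 1.28134e+08 / 1.02349e+12 = 0.000125193.
a₂ = 5.57e+12 · (0.000125193)^(2/3) m ≈ 1.394e+10 m = 13.94 Gm.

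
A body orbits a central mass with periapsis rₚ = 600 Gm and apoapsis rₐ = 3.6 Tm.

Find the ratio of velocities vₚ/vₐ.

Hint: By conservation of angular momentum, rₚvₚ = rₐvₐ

Convert to SI: rₚ = 600 Gm = 6e+11 m; rₐ = 3.6 Tm = 3.6e+12 m.
Conservation of angular momentum gives rₚvₚ = rₐvₐ, so vₚ/vₐ = rₐ/rₚ.
vₚ/vₐ = 3.6e+12 / 6e+11 ≈ 6.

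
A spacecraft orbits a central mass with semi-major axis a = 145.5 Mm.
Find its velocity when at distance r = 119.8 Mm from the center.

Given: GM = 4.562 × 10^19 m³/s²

Convert to SI: a = 145.5 Mm = 1.455e+08 m; r = 119.8 Mm = 1.198e+08 m.
Vis-viva: v = √(GM · (2/r − 1/a)).
2/r − 1/a = 2/1.198e+08 − 1/1.455e+08 = 9.82164e-09 m⁻¹.
v = √(4.562e+19 · 9.82164e-09) m/s ≈ 6.694e+05 m/s = 669.4 km/s.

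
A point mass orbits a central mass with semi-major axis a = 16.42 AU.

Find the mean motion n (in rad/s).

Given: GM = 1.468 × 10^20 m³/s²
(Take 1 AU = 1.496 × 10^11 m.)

Convert to SI: a = 16.42 AU = 2.45643e+12 m.
n = √(GM / a³).
n = √(1.468e+20 / (2.45643e+12)³) rad/s ≈ 3.147e-09 rad/s.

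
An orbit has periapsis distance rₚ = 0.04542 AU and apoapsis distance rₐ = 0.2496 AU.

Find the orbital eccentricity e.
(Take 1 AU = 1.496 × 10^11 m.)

Convert to SI: rₚ = 0.04542 AU = 6.79483e+09 m; rₐ = 0.2496 AU = 3.73402e+10 m.
e = (rₐ − rₚ) / (rₐ + rₚ).
e = (3.73402e+10 − 6.79483e+09) / (3.73402e+10 + 6.79483e+09) = 3.05453e+10 / 4.4135e+10 ≈ 0.6921.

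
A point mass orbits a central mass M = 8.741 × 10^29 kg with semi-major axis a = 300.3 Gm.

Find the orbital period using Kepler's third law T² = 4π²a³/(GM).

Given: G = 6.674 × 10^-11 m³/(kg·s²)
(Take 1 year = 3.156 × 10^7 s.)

Convert to SI: a = 300.3 Gm = 3.003e+11 m.
GM = G · M = 6.674e-11 · 8.741e+29 = 5.83374e+19 m³/s².
Kepler's third law: T = 2π √(a³ / GM).
Substituting a = 3.003e+11 m and GM = 5.83374e+19 m³/s²:
T = 2π √((3.003e+11)³ / 5.83374e+19) s
T ≈ 1.354e+08 s = 4.289 years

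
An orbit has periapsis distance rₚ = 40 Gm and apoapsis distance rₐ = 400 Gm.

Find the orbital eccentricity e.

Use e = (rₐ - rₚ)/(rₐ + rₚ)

Convert to SI: rₚ = 40 Gm = 4e+10 m; rₐ = 400 Gm = 4e+11 m.
e = (rₐ − rₚ) / (rₐ + rₚ).
e = (4e+11 − 4e+10) / (4e+11 + 4e+10) = 3.6e+11 / 4.4e+11 ≈ 0.8182.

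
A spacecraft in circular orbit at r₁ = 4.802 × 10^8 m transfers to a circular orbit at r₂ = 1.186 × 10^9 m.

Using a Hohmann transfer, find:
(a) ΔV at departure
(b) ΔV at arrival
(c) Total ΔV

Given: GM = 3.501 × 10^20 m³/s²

Transfer semi-major axis: a_t = (r₁ + r₂)/2 = (4.802e+08 + 1.186e+09)/2 = 8.331e+08 m.
Circular speeds: v₁ = √(GM/r₁) = 853857 m/s, v₂ = √(GM/r₂) = 543318 m/s.
Transfer speeds (vis-viva v² = GM(2/r − 1/a_t)): v₁ᵗ = 1.01878e+06 m/s, v₂ᵗ = 412493 m/s.
(a) ΔV₁ = |v₁ᵗ − v₁| ≈ 1.649e+05 m/s = 164.9 km/s.
(b) ΔV₂ = |v₂ − v₂ᵗ| ≈ 1.308e+05 m/s = 130.8 km/s.
(c) ΔV_total = ΔV₁ + ΔV₂ ≈ 2.957e+05 m/s = 295.7 km/s.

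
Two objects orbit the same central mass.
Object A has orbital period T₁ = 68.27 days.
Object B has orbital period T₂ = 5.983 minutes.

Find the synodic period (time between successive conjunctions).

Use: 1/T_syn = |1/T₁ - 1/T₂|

Convert to SI: T₁ = 68.27 days = 5.89853e+06 s; T₂ = 5.983 minutes = 358.98 s.
T_syn = |T₁ · T₂ / (T₁ − T₂)|.
T_syn = |5.89853e+06 · 358.98 / (5.89853e+06 − 358.98)| s ≈ 359 s = 5.983 minutes.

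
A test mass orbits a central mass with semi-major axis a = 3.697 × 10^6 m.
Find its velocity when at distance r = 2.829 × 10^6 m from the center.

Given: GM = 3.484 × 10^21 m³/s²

Vis-viva: v = √(GM · (2/r − 1/a)).
2/r − 1/a = 2/2.829e+06 − 1/3.697e+06 = 4.36474e-07 m⁻¹.
v = √(3.484e+21 · 4.36474e-07) m/s ≈ 3.9e+07 m/s = 3.9e+04 km/s.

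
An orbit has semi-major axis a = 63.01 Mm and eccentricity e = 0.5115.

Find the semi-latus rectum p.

Convert to SI: a = 63.01 Mm = 6.301e+07 m.
p = a (1 − e²).
p = 6.301e+07 · (1 − (0.5115)²) = 6.301e+07 · 0.738368 ≈ 4.652e+07 m = 46.52 Mm.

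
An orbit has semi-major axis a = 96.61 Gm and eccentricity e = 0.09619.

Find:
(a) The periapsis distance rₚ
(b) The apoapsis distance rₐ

Convert to SI: a = 96.61 Gm = 9.661e+10 m.
(a) rₚ = a(1 − e) = 9.661e+10 · (1 − 0.09619) = 9.661e+10 · 0.90381 ≈ 8.732e+10 m = 87.32 Gm.
(b) rₐ = a(1 + e) = 9.661e+10 · (1 + 0.09619) = 9.661e+10 · 1.09619 ≈ 1.059e+11 m = 105.9 Gm.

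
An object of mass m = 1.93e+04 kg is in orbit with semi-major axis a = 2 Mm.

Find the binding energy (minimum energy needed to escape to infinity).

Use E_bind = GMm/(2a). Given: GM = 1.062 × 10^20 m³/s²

Convert to SI: a = 2 Mm = 2e+06 m.
Total orbital energy is E = −GMm/(2a); binding energy is E_bind = −E = GMm/(2a).
E_bind = 1.062e+20 · 1.93e+04 / (2 · 2e+06) J ≈ 5.124e+17 J = 512.4 PJ.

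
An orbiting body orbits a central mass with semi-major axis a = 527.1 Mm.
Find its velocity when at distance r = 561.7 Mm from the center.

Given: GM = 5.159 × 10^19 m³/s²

Convert to SI: a = 527.1 Mm = 5.271e+08 m; r = 561.7 Mm = 5.617e+08 m.
Vis-viva: v = √(GM · (2/r − 1/a)).
2/r − 1/a = 2/5.617e+08 − 1/5.271e+08 = 1.66345e-09 m⁻¹.
v = √(5.159e+19 · 1.66345e-09) m/s ≈ 2.929e+05 m/s = 292.9 km/s.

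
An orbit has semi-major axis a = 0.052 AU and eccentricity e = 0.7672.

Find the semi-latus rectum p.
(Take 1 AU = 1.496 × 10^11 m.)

Convert to SI: a = 0.052 AU = 7.7792e+09 m.
p = a (1 − e²).
p = 7.7792e+09 · (1 − (0.7672)²) = 7.7792e+09 · 0.411404 ≈ 3.2e+09 m = 0.02139 AU.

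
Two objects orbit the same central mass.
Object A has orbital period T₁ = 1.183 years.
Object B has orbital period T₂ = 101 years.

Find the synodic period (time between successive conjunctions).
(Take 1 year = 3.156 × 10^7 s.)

Convert to SI: T₁ = 1.183 years = 3.73355e+07 s; T₂ = 101 years = 3.18756e+09 s.
T_syn = |T₁ · T₂ / (T₁ − T₂)|.
T_syn = |3.73355e+07 · 3.18756e+09 / (3.73355e+07 − 3.18756e+09)| s ≈ 3.778e+07 s = 1.197 years.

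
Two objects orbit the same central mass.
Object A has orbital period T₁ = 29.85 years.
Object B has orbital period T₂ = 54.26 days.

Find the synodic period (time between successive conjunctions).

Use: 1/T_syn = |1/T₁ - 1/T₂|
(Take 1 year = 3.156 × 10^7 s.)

Convert to SI: T₁ = 29.85 years = 9.42066e+08 s; T₂ = 54.26 days = 4.68806e+06 s.
T_syn = |T₁ · T₂ / (T₁ − T₂)|.
T_syn = |9.42066e+08 · 4.68806e+06 / (9.42066e+08 − 4.68806e+06)| s ≈ 4.712e+06 s = 54.53 days.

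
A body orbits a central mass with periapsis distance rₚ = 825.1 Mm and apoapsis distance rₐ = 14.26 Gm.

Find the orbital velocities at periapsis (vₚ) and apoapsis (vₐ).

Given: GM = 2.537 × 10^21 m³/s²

Convert to SI: rₚ = 825.1 Mm = 8.251e+08 m; rₐ = 14.26 Gm = 1.426e+10 m.
Use the vis-viva equation v² = GM(2/r − 1/a) with a = (rₚ + rₐ)/2 = (8.251e+08 + 1.426e+10)/2 = 7.54255e+09 m.
vₚ = √(GM · (2/rₚ − 1/a)) = √(2.537e+21 · (2/8.251e+08 − 1/7.54255e+09)) m/s ≈ 2.411e+06 m/s = 2411 km/s.
vₐ = √(GM · (2/rₐ − 1/a)) = √(2.537e+21 · (2/1.426e+10 − 1/7.54255e+09)) m/s ≈ 1.395e+05 m/s = 139.5 km/s.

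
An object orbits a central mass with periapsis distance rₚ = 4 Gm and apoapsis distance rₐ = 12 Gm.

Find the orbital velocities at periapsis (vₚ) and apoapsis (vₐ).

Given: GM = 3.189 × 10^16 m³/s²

Convert to SI: rₚ = 4 Gm = 4e+09 m; rₐ = 12 Gm = 1.2e+10 m.
Use the vis-viva equation v² = GM(2/r − 1/a) with a = (rₚ + rₐ)/2 = (4e+09 + 1.2e+10)/2 = 8e+09 m.
vₚ = √(GM · (2/rₚ − 1/a)) = √(3.189e+16 · (2/4e+09 − 1/8e+09)) m/s ≈ 3458 m/s = 3.458 km/s.
vₐ = √(GM · (2/rₐ − 1/a)) = √(3.189e+16 · (2/1.2e+10 − 1/8e+09)) m/s ≈ 1153 m/s = 1.153 km/s.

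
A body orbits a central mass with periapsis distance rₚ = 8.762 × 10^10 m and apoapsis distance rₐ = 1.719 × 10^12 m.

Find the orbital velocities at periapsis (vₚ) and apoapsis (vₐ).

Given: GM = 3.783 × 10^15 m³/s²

Use the vis-viva equation v² = GM(2/r − 1/a) with a = (rₚ + rₐ)/2 = (8.762e+10 + 1.719e+12)/2 = 9.0331e+11 m.
vₚ = √(GM · (2/rₚ − 1/a)) = √(3.783e+15 · (2/8.762e+10 − 1/9.0331e+11)) m/s ≈ 286.6 m/s = 286.6 m/s.
vₐ = √(GM · (2/rₐ − 1/a)) = √(3.783e+15 · (2/1.719e+12 − 1/9.0331e+11)) m/s ≈ 14.61 m/s = 14.61 m/s.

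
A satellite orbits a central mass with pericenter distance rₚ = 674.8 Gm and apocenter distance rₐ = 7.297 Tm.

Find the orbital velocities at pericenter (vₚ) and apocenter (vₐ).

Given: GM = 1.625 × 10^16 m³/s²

Convert to SI: rₚ = 674.8 Gm = 6.748e+11 m; rₐ = 7.297 Tm = 7.297e+12 m.
Use the vis-viva equation v² = GM(2/r − 1/a) with a = (rₚ + rₐ)/2 = (6.748e+11 + 7.297e+12)/2 = 3.9859e+12 m.
vₚ = √(GM · (2/rₚ − 1/a)) = √(1.625e+16 · (2/6.748e+11 − 1/3.9859e+12)) m/s ≈ 210 m/s = 210 m/s.
vₐ = √(GM · (2/rₐ − 1/a)) = √(1.625e+16 · (2/7.297e+12 − 1/3.9859e+12)) m/s ≈ 19.42 m/s = 19.42 m/s.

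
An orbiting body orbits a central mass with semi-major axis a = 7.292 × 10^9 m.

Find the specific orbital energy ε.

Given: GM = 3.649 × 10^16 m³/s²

ε = −GM / (2a).
ε = −3.649e+16 / (2 · 7.292e+09) J/kg ≈ -2.502e+06 J/kg = -2.502 MJ/kg.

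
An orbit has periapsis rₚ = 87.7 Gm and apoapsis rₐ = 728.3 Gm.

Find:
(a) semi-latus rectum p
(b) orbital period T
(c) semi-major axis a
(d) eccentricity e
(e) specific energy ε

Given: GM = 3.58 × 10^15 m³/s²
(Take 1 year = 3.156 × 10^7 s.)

Convert to SI: rₚ = 87.7 Gm = 8.77e+10 m; rₐ = 728.3 Gm = 7.283e+11 m.
(a) From a = (rₚ + rₐ)/2 = 4.08e+11 m and e = (rₐ − rₚ)/(rₐ + rₚ) = 0.785049, p = a(1 − e²) = 4.08e+11 · (1 − (0.785049)²) ≈ 1.565e+11 m
(b) With a = (rₚ + rₐ)/2 = 4.08e+11 m, T = 2π √(a³/GM) = 2π √((4.08e+11)³/3.58e+15) s ≈ 2.737e+10 s
(c) a = (rₚ + rₐ)/2 = (8.77e+10 + 7.283e+11)/2 ≈ 4.08e+11 m
(d) e = (rₐ − rₚ)/(rₐ + rₚ) = (7.283e+11 − 8.77e+10)/(7.283e+11 + 8.77e+10) ≈ 0.785
(e) With a = (rₚ + rₐ)/2 = 4.08e+11 m, ε = −GM/(2a) = −3.58e+15/(2 · 4.08e+11) J/kg ≈ -4387 J/kg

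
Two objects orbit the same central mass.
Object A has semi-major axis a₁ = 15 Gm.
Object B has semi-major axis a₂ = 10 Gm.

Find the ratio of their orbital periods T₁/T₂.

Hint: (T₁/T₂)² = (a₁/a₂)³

Convert to SI: a₁ = 15 Gm = 1.5e+10 m; a₂ = 10 Gm = 1e+10 m.
From Kepler's third law, (T₁/T₂)² = (a₁/a₂)³, so T₁/T₂ = (a₁/a₂)^(3/2).
a₁/a₂ = 1.5e+10 / 1e+10 = 1.5.
T₁/T₂ = (1.5)^(3/2) ≈ 1.837.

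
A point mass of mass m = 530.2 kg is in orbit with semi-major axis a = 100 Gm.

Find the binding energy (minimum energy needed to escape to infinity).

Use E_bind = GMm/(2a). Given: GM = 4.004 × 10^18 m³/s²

Convert to SI: a = 100 Gm = 1e+11 m.
Total orbital energy is E = −GMm/(2a); binding energy is E_bind = −E = GMm/(2a).
E_bind = 4.004e+18 · 530.2 / (2 · 1e+11) J ≈ 1.061e+10 J = 10.61 GJ.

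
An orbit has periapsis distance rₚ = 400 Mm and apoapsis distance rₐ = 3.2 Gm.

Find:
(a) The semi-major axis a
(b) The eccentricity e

Convert to SI: rₚ = 400 Mm = 4e+08 m; rₐ = 3.2 Gm = 3.2e+09 m.
(a) a = (rₚ + rₐ) / 2 = (4e+08 + 3.2e+09) / 2 ≈ 1.8e+09 m = 1.8 Gm.
(b) e = (rₐ − rₚ) / (rₐ + rₚ) = (3.2e+09 − 4e+08) / (3.2e+09 + 4e+08) ≈ 0.7778.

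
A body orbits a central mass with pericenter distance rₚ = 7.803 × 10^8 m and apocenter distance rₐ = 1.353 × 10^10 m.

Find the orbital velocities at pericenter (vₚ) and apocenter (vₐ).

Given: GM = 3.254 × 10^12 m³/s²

Use the vis-viva equation v² = GM(2/r − 1/a) with a = (rₚ + rₐ)/2 = (7.803e+08 + 1.353e+10)/2 = 7.15515e+09 m.
vₚ = √(GM · (2/rₚ − 1/a)) = √(3.254e+12 · (2/7.803e+08 − 1/7.15515e+09)) m/s ≈ 88.8 m/s = 88.8 m/s.
vₐ = √(GM · (2/rₐ − 1/a)) = √(3.254e+12 · (2/1.353e+10 − 1/7.15515e+09)) m/s ≈ 5.121 m/s = 5.121 m/s.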